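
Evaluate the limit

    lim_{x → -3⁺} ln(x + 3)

-∞

As x → -3⁺, x + 3 → 0⁺ and ln(x + 3) → −∞.
Multiplying by 1 gives -∞.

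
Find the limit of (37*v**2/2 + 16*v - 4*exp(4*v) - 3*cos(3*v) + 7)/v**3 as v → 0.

-128/3

Substitution gives 0/0; apply L'Hôpital's rule 3 times.
After differentiating numerator and denominator 3 times the quotient is (-256*e^(4*v) - 81*sin(3*v))/(6); at v = 0 this is -128/3.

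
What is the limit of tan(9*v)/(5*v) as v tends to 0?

9/5

Substitution gives 0/0.
Since tan(u)/u → 1 as u → 0, tan(9v)/(9v) → 1 and the limit is 9/5.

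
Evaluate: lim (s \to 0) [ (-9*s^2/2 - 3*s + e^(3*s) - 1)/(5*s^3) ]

Direct substitution gives 0/0.
Apply L'Hôpital: lim (-9*s + 3*e^(3*s) - 3)/(15*s^2), still 0/0.
Apply L'Hôpital: lim (9*e^(3*s) - 9)/(30*s), still 0/0.
After 3 applications of L'Hôpital's rule the quotient is (27*e^(3*s))/(30); substituting s = 0 gives 9/10.

9/10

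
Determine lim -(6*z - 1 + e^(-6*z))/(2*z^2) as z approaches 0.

-9

Direct substitution gives 0/0.
Apply L'Hôpital: lim (6 - 6*e^(-6*z))/(-4*z), still 0/0.
After 2 applications of L'Hôpital's rule the quotient is (36*e^(-6*z))/(-4); substituting z = 0 gives -9.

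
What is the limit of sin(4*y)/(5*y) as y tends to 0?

4/5

Substitution gives 0/0.
Write it as (4/5)·sin(4y)/(4y); since sin(u)/u → 1, the limit is 4/5.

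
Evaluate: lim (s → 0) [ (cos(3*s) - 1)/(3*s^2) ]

-3/2

Direct substitution gives 0/0.
Apply L'Hôpital: lim (-3*sin(3*s))/(6*s), still 0/0.
After 2 applications of L'Hôpital's rule the quotient is (-9*cos(3*s))/(6); substituting s = 0 gives -3/2.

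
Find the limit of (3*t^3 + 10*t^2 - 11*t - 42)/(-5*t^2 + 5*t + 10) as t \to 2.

At t = 2 both the top and bottom vanish — a removable singularity. Factoring out (t - 2) from each leaves (3*t^2 + 16*t + 21)/(-5*t - 5), which at t = 2 equals -13/3.

-13/3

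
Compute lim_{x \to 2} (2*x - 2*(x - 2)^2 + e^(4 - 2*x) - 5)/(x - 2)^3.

Direct substitution gives 0/0.
Apply L'Hôpital: lim (-4*x - 2*e^(4 - 2*x) + 10)/(3*(x - 2)^2), still 0/0.
Apply L'Hôpital: lim (4*e^(4 - 2*x) - 4)/(6*x - 12), still 0/0.
After 3 applications of L'Hôpital's rule the quotient is (-8*e^(4 - 2*x))/(6); substituting x = 2 gives -4/3.

-4/3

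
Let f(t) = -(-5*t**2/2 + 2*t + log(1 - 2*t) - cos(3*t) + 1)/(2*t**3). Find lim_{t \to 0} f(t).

4/3

Substitution gives 0/0; apply L'Hôpital's rule 3 times.
After differentiating numerator and denominator 3 times the quotient is (-27*sin(3*t) + 16/(2*t - 1)^3)/(-12); at t = 0 this is 4/3.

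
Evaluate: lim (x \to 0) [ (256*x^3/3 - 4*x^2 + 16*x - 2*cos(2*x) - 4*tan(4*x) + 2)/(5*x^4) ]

-4/15

Substitution gives 0/0; apply L'Hôpital's rule 4 times.
After differentiating numerator and denominator 4 times the quotient is (-32*cos(2*x) - 24576*tan(4*x)^5 - 40960*tan(4*x)^3 - 16384*tan(4*x))/(120); at x = 0 this is -4/15.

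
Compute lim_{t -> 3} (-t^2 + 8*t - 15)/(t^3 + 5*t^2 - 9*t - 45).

Direct substitution gives 0/0, so factor. Both numerator and denominator have (t - 3) as a factor.
After cancelling, the expression reduces to (5 - t)/(t^2 + 8*t + 15).
Substituting t = 3 gives 1/24.

1/24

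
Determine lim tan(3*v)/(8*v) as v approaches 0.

3/8

Substitution gives 0/0.
Since tan(u)/u → 1 as u → 0, tan(3v)/(3v) → 1 and the limit is 3/8.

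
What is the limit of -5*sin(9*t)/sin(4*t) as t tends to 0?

-45/4

Substitution gives 0/0.
Divide numerator and denominator by t: sin(9t)/t → 9 and sin(4t)/t → 4, so the limit is -5·9/4 = -45/4.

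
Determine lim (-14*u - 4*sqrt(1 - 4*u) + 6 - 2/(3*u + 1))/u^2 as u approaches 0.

Substitution gives 0/0; apply L'Hôpital's rule 2 times.
After differentiating numerator and denominator 2 times the quotient is (-36/(3*u + 1)^3 + 16/(1 - 4*u)^(3/2))/(2); at u = 0 this is -10.

-10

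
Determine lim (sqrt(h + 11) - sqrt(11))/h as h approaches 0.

√(11)/22

Substitution gives 0/0. Multiply numerator and denominator by the conjugate √(11 + h) + √11.
The numerator becomes (11 + h) − 11 = h, so the expression simplifies to 1/(√(11 + h) + √11).
Letting h → 0 gives 1/(2√11) = √(11)/22.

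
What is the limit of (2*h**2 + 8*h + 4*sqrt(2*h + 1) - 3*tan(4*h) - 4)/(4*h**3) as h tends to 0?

-31/2

Substitution gives 0/0; apply L'Hôpital's rule 3 times.
After differentiating numerator and denominator 3 times the quotient is (-768*tan(4*h)^2/cos(4*h)^2 - 384/cos(4*h)^4 + 12/(2*h + 1)^(5/2))/(24); at h = 0 this is -31/2.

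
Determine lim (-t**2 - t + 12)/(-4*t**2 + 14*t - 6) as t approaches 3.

7/10

Direct substitution gives 0/0, so factor. Both numerator and denominator have (t - 3) as a factor.
After cancelling, the expression reduces to (-t - 4)/(2 - 4*t).
Substituting t = 3 gives 7/10.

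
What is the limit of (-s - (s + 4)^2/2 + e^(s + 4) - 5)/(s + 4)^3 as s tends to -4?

Direct substitution gives 0/0.
Apply L'Hôpital: lim (-s + e^(s + 4) - 5)/(3*(s + 4)^2), still 0/0.
Apply L'Hôpital: lim (e^(s + 4) - 1)/(6*s + 24), still 0/0.
After 3 applications of L'Hôpital's rule the quotient is (e^(s + 4))/(6); substituting s = -4 gives 1/6.

1/6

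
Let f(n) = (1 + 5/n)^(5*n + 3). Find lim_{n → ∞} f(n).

e^(25)

The base → 1 and the exponent → ∞: a 1^∞ form.
Take logarithms: (5n + 3)·ln(1 + 5/n). Since ln(1+u) ~ u for small u, this behaves like (5n)·(5/n) → 25.
So the limit is e^(25).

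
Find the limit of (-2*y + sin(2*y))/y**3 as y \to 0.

Direct substitution gives 0/0.
Apply L'Hôpital: lim (2*cos(2*y) - 2)/(3*y^2), still 0/0.
Apply L'Hôpital: lim (-4*sin(2*y))/(6*y), still 0/0.
After 3 applications of L'Hôpital's rule the quotient is (-8*cos(2*y))/(6); substituting y = 0 gives -4/3.

-4/3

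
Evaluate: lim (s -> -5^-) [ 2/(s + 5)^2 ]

As s → -5⁻, (s + 5) → 0⁻, so (s + 5)^2 → 0⁺ and 2/(s + 5)^2 → ∞.

∞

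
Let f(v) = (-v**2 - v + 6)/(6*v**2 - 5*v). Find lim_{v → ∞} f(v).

-1/6

Numerator and denominator both have degree 2.
Dividing every term by v^2, all lower-order terms vanish and the limit is the ratio of leading coefficients, -1/(6) = -1/6.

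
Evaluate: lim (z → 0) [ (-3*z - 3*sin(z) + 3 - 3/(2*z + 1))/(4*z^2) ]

Substitution gives 0/0 (the numerator vanishes to order 2).
Expand each term to order z^2: the coefficient of z^2 in -3·1/(1 + 2z) is -12 and in -3·sin(z) is 0.
Lower-order terms cancel with the polynomial part, so the numerator is (-12)·z^2 + o(z^2), and the limit is (-12)/(4) = -3.

-3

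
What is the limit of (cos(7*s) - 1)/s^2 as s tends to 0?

-49/2

Direct substitution gives 0/0.
Apply L'Hôpital: lim (-7*sin(7*s))/(2*s), still 0/0.
After 2 applications of L'Hôpital's rule the quotient is (-49*cos(7*s))/(2); substituting s = 0 gives -49/2.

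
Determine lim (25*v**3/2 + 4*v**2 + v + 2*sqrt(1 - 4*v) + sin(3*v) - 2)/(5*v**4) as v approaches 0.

-4

Substitution gives 0/0 (the numerator vanishes to order 4).
Expand each term to order v^4: the coefficient of v^4 in sin(3v) is 0 and in 2·√(1 - 4v) is -20.
Lower-order terms cancel with the polynomial part, so the numerator is (-20)·v^4 + o(v^4), and the limit is (-20)/(5) = -4.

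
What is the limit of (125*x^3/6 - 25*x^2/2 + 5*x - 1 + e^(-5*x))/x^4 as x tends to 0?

Direct substitution gives 0/0.
Apply L'Hôpital: lim (125*x^2/2 - 25*x + 5 - 5*e^(-5*x))/(4*x^3), still 0/0.
Apply L'Hôpital: lim (125*x - 25 + 25*e^(-5*x))/(12*x^2), still 0/0.
Apply L'Hôpital: lim (125 - 125*e^(-5*x))/(24*x), still 0/0.
After 4 applications of L'Hôpital's rule the quotient is (625*e^(-5*x))/(24); substituting x = 0 gives 625/24.

625/24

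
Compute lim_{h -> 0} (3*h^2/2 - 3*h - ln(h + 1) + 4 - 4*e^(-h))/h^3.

Substitution gives 0/0 (the numerator vanishes to order 3).
Expand each term to order h^3: the coefficient of h^3 in −ln(1 + h) is -1/3 and in -4·e^(-h) is 2/3.
Lower-order terms cancel with the polynomial part, so the numerator is (1/3)·h^3 + o(h^3), and the limit is (1/3)/(1) = 1/3.

1/3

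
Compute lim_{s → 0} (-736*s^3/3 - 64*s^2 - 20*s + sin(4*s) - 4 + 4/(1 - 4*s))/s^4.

Substitution gives 0/0 (the numerator vanishes to order 4).
Expand each term to order s^4: the coefficient of s^4 in 4·1/(1 - 4s) is 1024 and in sin(4s) is 0.
Lower-order terms cancel with the polynomial part, so the numerator is (1024)·s^4 + o(s^4), and the limit is (1024)/(1) = 1024.

1024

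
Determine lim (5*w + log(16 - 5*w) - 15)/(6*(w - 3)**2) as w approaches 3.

Direct substitution gives 0/0.
Apply L'Hôpital: lim (5 - 5/(16 - 5*w))/(12*w - 36), still 0/0.
After 2 applications of L'Hôpital's rule the quotient is (-25/(16 - 5*w)^2)/(12); substituting w = 3 gives -25/12.

-25/12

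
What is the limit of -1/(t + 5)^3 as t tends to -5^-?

∞

As t → -5⁻, (t + 5) → 0⁻, so (t + 5)^3 → 0⁻ and -1/(t + 5)^3 → ∞.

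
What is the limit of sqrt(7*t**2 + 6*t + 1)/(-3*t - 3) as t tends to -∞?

√(7)/3

For large |t|, √(7*t^2 + 6*t + 1) ≈ √7·|t| and the denominator ≈ -3t.
Since t → −∞, |t| = −t, giving −√7/(-3) = √(7)/3.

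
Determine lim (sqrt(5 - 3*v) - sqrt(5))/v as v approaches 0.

-3*√(5)/10

Substitution gives 0/0. Multiply numerator and denominator by the conjugate √(5 - 3v) + √5.
The numerator becomes (5 - 3v) − 5 = -3v, so the expression simplifies to -3/(√(5 - 3v) + √5).
Letting v → 0 gives -3/(2√5) = -3*√(5)/10.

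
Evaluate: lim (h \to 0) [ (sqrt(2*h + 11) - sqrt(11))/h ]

√(11)/11

Substitution gives 0/0. Multiply numerator and denominator by the conjugate √(11 + 2h) + √11.
The numerator becomes (11 + 2h) − 11 = 2h, so the expression simplifies to 2/(√(11 + 2h) + √11).
Letting h → 0 gives 2/(2√11) = √(11)/11.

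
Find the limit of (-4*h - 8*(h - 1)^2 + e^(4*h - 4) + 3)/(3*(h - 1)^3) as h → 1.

32/9

Direct substitution gives 0/0.
Apply L'Hôpital: lim (-16*h + 4*e^(4*h - 4) + 12)/(9*(h - 1)^2), still 0/0.
Apply L'Hôpital: lim (16*e^(4*h - 4) - 16)/(18*h - 18), still 0/0.
After 3 applications of L'Hôpital's rule the quotient is (64*e^(4*h - 4))/(18); substituting h = 1 gives 32/9.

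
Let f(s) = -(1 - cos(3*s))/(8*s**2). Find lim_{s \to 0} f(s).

Substitution gives 0/0.
Use (1 − cos u)/u² → 1/2 with u = 3s: the limit is 3²/(2·(-8)) = -9/16.

-9/16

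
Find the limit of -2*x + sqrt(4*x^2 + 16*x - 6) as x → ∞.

This has the form ∞ − ∞. Multiply and divide by the conjugate √(4*x^2 + 16*x - 6) + 2x.
That gives (16x - 6) / (√(4*x^2 + 16*x - 6) + 2x).
Divide numerator and denominator by x: the limit is 16/(2·2) = 4.

4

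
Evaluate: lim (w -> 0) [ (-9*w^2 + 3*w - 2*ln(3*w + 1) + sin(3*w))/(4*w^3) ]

-45/8

Substitution gives 0/0; apply L'Hôpital's rule 3 times.
After differentiating numerator and denominator 3 times the quotient is (-27*cos(3*w) - 108/(3*w + 1)^3)/(24); at w = 0 this is -45/8.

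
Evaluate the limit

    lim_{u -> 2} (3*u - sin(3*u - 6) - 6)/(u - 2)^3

Direct substitution gives 0/0.
Apply L'Hôpital: lim (3 - 3*cos(3*u - 6))/(3*(u - 2)^2), still 0/0.
Apply L'Hôpital: lim (9*sin(3*u - 6))/(6*u - 12), still 0/0.
After 3 applications of L'Hôpital's rule the quotient is (27*cos(3*u - 6))/(6); substituting u = 2 gives 9/2.

9/2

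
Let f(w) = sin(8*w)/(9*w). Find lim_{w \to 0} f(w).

Substitution gives 0/0.
Write it as (8/9)·sin(8w)/(8w); since sin(u)/u → 1, the limit is 8/9.

8/9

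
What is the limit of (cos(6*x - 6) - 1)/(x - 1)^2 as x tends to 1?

-18

Direct substitution gives 0/0.
Apply L'Hôpital: lim (-6*sin(6*x - 6))/(2*x - 2), still 0/0.
After 2 applications of L'Hôpital's rule the quotient is (-36*cos(6*x - 6))/(2); substituting x = 1 gives -18.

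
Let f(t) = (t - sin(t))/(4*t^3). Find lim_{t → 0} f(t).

1/24

Direct substitution gives 0/0.
Apply L'Hôpital: lim (1 - cos(t))/(12*t^2), still 0/0.
Apply L'Hôpital: lim (sin(t))/(24*t), still 0/0.
After 3 applications of L'Hôpital's rule the quotient is (cos(t))/(24); substituting t = 0 gives 1/24.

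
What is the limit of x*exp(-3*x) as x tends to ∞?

Write as x^1/e^{3x}, an ∞/∞ form.
Exponential growth dominates any polynomial, so repeated L'Hôpital (or the standard result) gives 0.

0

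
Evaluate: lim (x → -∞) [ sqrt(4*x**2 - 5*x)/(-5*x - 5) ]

For large |x|, √(4*x^2 - 5*x) ≈ √4·|x| and the denominator ≈ -5x.
Since x → −∞, |x| = −x, giving −√4/(-5) = 2/5.

2/5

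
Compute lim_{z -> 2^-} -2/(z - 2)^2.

-∞

As z → 2⁻, (z - 2) → 0⁻, so (z - 2)^2 → 0⁺ and -2/(z - 2)^2 → -∞.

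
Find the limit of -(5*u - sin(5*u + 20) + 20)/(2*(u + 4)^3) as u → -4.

Direct substitution gives 0/0.
Apply L'Hôpital: lim (5 - 5*cos(5*u + 20))/(-6*(u + 4)^2), still 0/0.
Apply L'Hôpital: lim (25*sin(5*u + 20))/(-12*u - 48), still 0/0.
After 3 applications of L'Hôpital's rule the quotient is (125*cos(5*u + 20))/(-12); substituting u = -4 gives -125/12.

-125/12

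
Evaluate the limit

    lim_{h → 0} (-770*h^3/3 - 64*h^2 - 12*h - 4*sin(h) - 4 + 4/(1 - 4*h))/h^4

Substitution gives 0/0 (the numerator vanishes to order 4).
Expand each term to order h^4: the coefficient of h^4 in 4·1/(1 - 4h) is 1024 and in -4·sin(h) is 0.
Lower-order terms cancel with the polynomial part, so the numerator is (1024)·h^4 + o(h^4), and the limit is (1024)/(1) = 1024.

1024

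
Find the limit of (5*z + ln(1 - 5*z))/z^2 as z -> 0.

Direct substitution gives 0/0.
Apply L'Hôpital: lim (5 - 5/(1 - 5*z))/(2*z), still 0/0.
After 2 applications of L'Hôpital's rule the quotient is (-25/(1 - 5*z)^2)/(2); substituting z = 0 gives -25/2.

-25/2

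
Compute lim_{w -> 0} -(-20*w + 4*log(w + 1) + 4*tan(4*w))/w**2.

Substitution gives 0/0; apply L'Hôpital's rule 2 times.
After differentiating numerator and denominator 2 times the quotient is (128*tan(4*w)/cos(4*w)^2 - 4/(w + 1)^2)/(-2); at w = 0 this is 2.

2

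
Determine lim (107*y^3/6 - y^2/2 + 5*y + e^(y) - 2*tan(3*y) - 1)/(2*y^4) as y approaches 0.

Substitution gives 0/0; apply L'Hôpital's rule 4 times.
After differentiating numerator and denominator 4 times the quotient is (e^(y) - 3888*tan(3*y)^5 - 6480*tan(3*y)^3 - 2592*tan(3*y))/(48); at y = 0 this is 1/48.

1/48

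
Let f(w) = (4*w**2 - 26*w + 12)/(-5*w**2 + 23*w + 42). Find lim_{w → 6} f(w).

Since w = 6 makes numerator and denominator zero, (w - 6) divides both.
Cancelling it gives (4*w - 2)/(-5*w - 7); now plug in w = 6 to get -22/37.

-22/37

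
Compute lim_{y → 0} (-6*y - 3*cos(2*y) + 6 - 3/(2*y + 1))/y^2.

Substitution gives 0/0; apply L'Hôpital's rule 2 times.
After differentiating numerator and denominator 2 times the quotient is (12*cos(2*y) - 24/(2*y + 1)^3)/(2); at y = 0 this is -6.

-6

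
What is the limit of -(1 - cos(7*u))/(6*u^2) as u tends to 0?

-49/12

Substitution gives 0/0.
Use (1 − cos θ)/θ² → 1/2 with θ = 7u: the limit is 7²/(2·(-6)) = -49/12.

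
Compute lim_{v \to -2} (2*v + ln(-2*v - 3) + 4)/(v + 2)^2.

-2

Direct substitution gives 0/0.
Apply L'Hôpital: lim (2 - 2/(-2*v - 3))/(2*v + 4), still 0/0.
After 2 applications of L'Hôpital's rule the quotient is (-4/(-2*v - 3)^2)/(2); substituting v = -2 gives -2.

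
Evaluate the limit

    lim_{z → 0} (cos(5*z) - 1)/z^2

Direct substitution gives 0/0.
Apply L'Hôpital: lim (-5*sin(5*z))/(2*z), still 0/0.
After 2 applications of L'Hôpital's rule the quotient is (-25*cos(5*z))/(2); substituting z = 0 gives -25/2.

-25/2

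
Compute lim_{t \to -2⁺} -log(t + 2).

∞

As t → -2⁺, t + 2 → 0⁺ and ln(t + 2) → −∞.
Multiplying by -1 gives ∞.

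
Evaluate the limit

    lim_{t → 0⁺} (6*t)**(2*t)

Base → 0⁺ and exponent → 0⁺: a 0^0 form.
Take logs: 2t·ln(6t). This is 0·(−∞); rewriting as ln(6t)/(1/(2t)) and applying L'Hôpital gives 0.
Hence the limit is e^0 = 1.

1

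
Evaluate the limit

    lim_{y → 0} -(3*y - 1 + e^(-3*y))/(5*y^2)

Direct substitution gives 0/0.
Apply L'Hôpital: lim (3 - 3*e^(-3*y))/(-10*y), still 0/0.
After 2 applications of L'Hôpital's rule the quotient is (9*e^(-3*y))/(-10); substituting y = 0 gives -9/10.

-9/10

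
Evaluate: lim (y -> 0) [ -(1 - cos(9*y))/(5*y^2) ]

-81/10

Substitution gives 0/0.
Use (1 − cos u)/u² → 1/2 with u = 9y: the limit is 9²/(2·(-5)) = -81/10.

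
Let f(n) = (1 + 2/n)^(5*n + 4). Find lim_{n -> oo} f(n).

e^(10)

Write it as [(1 + 2/n)^n]^(5) · (1 + 2/n)^(4). The bracketed term tends to e^(2) and the second factor to 1, so the limit is e^(10).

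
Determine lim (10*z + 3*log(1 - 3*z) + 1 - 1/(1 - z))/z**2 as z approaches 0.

Substitution gives 0/0; apply L'Hôpital's rule 2 times.
After differentiating numerator and denominator 2 times the quotient is (-27/(3*z - 1)^2 + 2/(z - 1)^3)/(2); at z = 0 this is -29/2.

-29/2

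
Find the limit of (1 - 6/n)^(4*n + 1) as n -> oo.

e^(-24)

Write it as [(1 - 6/n)^n]^(4) · (1 - 6/n)^(1). The bracketed term tends to e^(-6) and the second factor to 1, so the limit is e^(-24).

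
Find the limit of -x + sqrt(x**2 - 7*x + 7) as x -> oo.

-7/2

An ∞ − ∞ form. Rationalising with the conjugate, the difference becomes (-7x + 7) / (√(x^2 - 7*x + 7) + x).
For large x the denominator behaves like 2·x, so the quotient tends to -7/2 = -7/2.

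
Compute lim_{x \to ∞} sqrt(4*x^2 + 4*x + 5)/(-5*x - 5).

For large |x|, √(4*x^2 + 4*x + 5) ≈ √4·|x| and the denominator ≈ -5x.
Since x → +∞, |x| = x, giving √4/(-5) = -2/5.

-2/5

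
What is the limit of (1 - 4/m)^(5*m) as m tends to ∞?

The base → 1 and the exponent → ∞: a 1^∞ form.
Take logarithms: (5m)·ln(1 - 4/m). Since ln(1+u) ~ u for small u, this behaves like (5m)·(-4/m) → -20.
So the limit is e^(-20).

e^(-20)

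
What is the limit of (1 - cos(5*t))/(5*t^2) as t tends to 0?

5/2

Substitution gives 0/0.
Use (1 − cos u)/u² → 1/2 with u = 5t: the limit is 5²/(2·5) = 5/2.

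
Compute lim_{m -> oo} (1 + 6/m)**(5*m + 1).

The base → 1 and the exponent → ∞: a 1^∞ form.
Take logarithms: (5m + 1)·ln(1 + 6/m). Since ln(1+u) ~ u for small u, this behaves like (5m)·(6/m) → 30.
So the limit is e^(30).

e^(30)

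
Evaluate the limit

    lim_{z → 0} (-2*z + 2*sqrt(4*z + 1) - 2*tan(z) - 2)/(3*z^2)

Substitution gives 0/0 (the numerator vanishes to order 2).
Expand each term to order z^2: the coefficient of z^2 in 2·√(1 + 4z) is -4 and in -2·tan(z) is 0.
Lower-order terms cancel with the polynomial part, so the numerator is (-4)·z^2 + o(z^2), and the limit is (-4)/(3) = -4/3.

-4/3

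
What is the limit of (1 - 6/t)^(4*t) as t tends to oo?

Let L be the limit and take ln: ln L = lim (4t)·ln(1 - 6/t) = lim (4t)·(-6/t + O(1/t²)) = -24.
Hence L = e^(-24).

e^(-24)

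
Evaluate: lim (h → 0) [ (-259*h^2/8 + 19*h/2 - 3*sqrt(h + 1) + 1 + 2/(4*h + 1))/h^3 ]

Substitution gives 0/0; apply L'Hôpital's rule 3 times.
After differentiating numerator and denominator 3 times the quotient is (-768/(4*h + 1)^4 - 9/(8*(h + 1)^(5/2)))/(6); at h = 0 this is -2051/16.

-2051/16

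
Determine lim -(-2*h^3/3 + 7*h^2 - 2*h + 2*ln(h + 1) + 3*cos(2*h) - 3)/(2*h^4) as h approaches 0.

-3/4

Substitution gives 0/0 (the numerator vanishes to order 4).
Expand each term to order h^4: the coefficient of h^4 in 2·ln(1 + h) is -1/2 and in 3·cos(2h) is 2.
Lower-order terms cancel with the polynomial part, so the numerator is (3/2)·h^4 + o(h^4), and the limit is (3/2)/(-2) = -3/4.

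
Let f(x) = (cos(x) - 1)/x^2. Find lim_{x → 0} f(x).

Direct substitution gives 0/0.
Apply L'Hôpital: lim (-sin(x))/(2*x), still 0/0.
After 2 applications of L'Hôpital's rule the quotient is (-cos(x))/(2); substituting x = 0 gives -1/2.

-1/2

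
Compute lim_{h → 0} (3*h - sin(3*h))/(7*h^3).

Direct substitution gives 0/0.
Apply L'Hôpital: lim (3 - 3*cos(3*h))/(21*h^2), still 0/0.
Apply L'Hôpital: lim (9*sin(3*h))/(42*h), still 0/0.
After 3 applications of L'Hôpital's rule the quotient is (27*cos(3*h))/(42); substituting h = 0 gives 9/14.

9/14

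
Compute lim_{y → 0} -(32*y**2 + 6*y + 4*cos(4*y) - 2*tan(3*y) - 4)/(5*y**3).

18/5

Substitution gives 0/0; apply L'Hôpital's rule 3 times.
After differentiating numerator and denominator 3 times the quotient is (256*sin(4*y) - 324*tan(3*y)^4 - 432*tan(3*y)^2 - 108)/(-30); at y = 0 this is 18/5.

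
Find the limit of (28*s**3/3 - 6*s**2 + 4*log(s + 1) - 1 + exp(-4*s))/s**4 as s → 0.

Substitution gives 0/0 (the numerator vanishes to order 4).
Expand each term to order s^4: the coefficient of s^4 in e^(-4s) is 32/3 and in 4·ln(1 + s) is -1.
Lower-order terms cancel with the polynomial part, so the numerator is (29/3)·s^4 + o(s^4), and the limit is (29/3)/(1) = 29/3.

29/3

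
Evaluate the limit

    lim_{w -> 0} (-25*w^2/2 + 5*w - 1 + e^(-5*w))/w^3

-125/6

Direct substitution gives 0/0.
Apply L'Hôpital: lim (-25*w + 5 - 5*e^(-5*w))/(3*w^2), still 0/0.
Apply L'Hôpital: lim (-25 + 25*e^(-5*w))/(6*w), still 0/0.
After 3 applications of L'Hôpital's rule the quotient is (-125*e^(-5*w))/(6); substituting w = 0 gives -125/6.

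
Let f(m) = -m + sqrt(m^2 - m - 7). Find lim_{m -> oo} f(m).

-1/2

An ∞ − ∞ form. Rationalising with the conjugate, the difference becomes (-m - 7) / (√(m^2 - m - 7) + m).
For large m the denominator behaves like 2·m, so the quotient tends to -1/2 = -1/2.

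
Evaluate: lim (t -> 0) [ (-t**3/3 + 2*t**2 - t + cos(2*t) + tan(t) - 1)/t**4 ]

2/3

Substitution gives 0/0; apply L'Hôpital's rule 4 times.
After differentiating numerator and denominator 4 times the quotient is (16*cos(2*t) + 24*tan(t)^5 + 40*tan(t)^3 + 16*tan(t))/(24); at t = 0 this is 2/3.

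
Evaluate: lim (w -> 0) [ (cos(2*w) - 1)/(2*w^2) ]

-1

Direct substitution gives 0/0.
Apply L'Hôpital: lim (-2*sin(2*w))/(4*w), still 0/0.
After 2 applications of L'Hôpital's rule the quotient is (-4*cos(2*w))/(4); substituting w = 0 gives -1.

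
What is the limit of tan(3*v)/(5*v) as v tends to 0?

Substitution gives 0/0.
Since tan(u)/u → 1 as u → 0, tan(3v)/(3v) → 1 and the limit is 3/5.

3/5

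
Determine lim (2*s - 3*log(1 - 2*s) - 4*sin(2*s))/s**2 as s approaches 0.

Substitution gives 0/0 (the numerator vanishes to order 2).
Expand each term to order s^2: the coefficient of s^2 in -3·ln(1 - 2s) is 6 and in -4·sin(2s) is 0.
Lower-order terms cancel with the polynomial part, so the numerator is (6)·s^2 + o(s^2), and the limit is (6)/(1) = 6.

6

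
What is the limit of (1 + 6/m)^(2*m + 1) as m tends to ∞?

Write it as [(1 + 6/m)^m]^(2) · (1 + 6/m)^(1). The bracketed term tends to e^(6) and the second factor to 1, so the limit is e^(12).

e^(12)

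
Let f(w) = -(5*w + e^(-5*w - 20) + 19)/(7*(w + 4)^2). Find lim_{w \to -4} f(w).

Direct substitution gives 0/0.
Apply L'Hôpital: lim (5 - 5*e^(-5*w - 20))/(-14*w - 56), still 0/0.
After 2 applications of L'Hôpital's rule the quotient is (25*e^(-5*w - 20))/(-14); substituting w = -4 gives -25/14.

-25/14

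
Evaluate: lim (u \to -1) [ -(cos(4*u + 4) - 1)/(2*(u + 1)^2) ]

Direct substitution gives 0/0.
Apply L'Hôpital: lim (-4*sin(4*u + 4))/(-4*u - 4), still 0/0.
After 2 applications of L'Hôpital's rule the quotient is (-16*cos(4*u + 4))/(-4); substituting u = -1 gives 4.

4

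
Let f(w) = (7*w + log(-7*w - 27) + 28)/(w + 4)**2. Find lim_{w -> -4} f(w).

Direct substitution gives 0/0.
Apply L'Hôpital: lim (7 - 7/(-7*w - 27))/(2*w + 8), still 0/0.
After 2 applications of L'Hôpital's rule the quotient is (-49/(-7*w - 27)^2)/(2); substituting w = -4 gives -49/2.

-49/2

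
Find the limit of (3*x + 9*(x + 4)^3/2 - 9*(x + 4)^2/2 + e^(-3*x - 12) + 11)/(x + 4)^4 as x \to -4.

27/8

Direct substitution gives 0/0.
Apply L'Hôpital: lim (-9*x + 27*(x + 4)^2/2 - 3*e^(-3*x - 12) - 33)/(4*(x + 4)^3), still 0/0.
Apply L'Hôpital: lim (27*x + 9*e^(-3*x - 12) + 99)/(12*(x + 4)^2), still 0/0.
Apply L'Hôpital: lim (27 - 27*e^(-3*x - 12))/(24*x + 96), still 0/0.
After 4 applications of L'Hôpital's rule the quotient is (81*e^(-3*x - 12))/(24); substituting x = -4 gives 27/8.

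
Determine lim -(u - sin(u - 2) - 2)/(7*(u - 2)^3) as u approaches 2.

-1/42

Direct substitution gives 0/0.
Apply L'Hôpital: lim (1 - cos(u - 2))/(-21*(u - 2)^2), still 0/0.
Apply L'Hôpital: lim (sin(u - 2))/(84 - 42*u), still 0/0.
After 3 applications of L'Hôpital's rule the quotient is (cos(u - 2))/(-42); substituting u = 2 gives -1/42.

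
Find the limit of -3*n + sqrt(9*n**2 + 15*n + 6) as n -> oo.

5/2

An ∞ − ∞ form. Rationalising with the conjugate, the difference becomes (15n + 6) / (√(9*n^2 + 15*n + 6) + 3n).
For large n the denominator behaves like 2·3n, so the quotient tends to 15/6 = 5/2.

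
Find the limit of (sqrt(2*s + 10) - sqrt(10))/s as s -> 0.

√(10)/10

Substitution gives 0/0. Multiply numerator and denominator by the conjugate √(10 + 2s) + √10.
The numerator becomes (10 + 2s) − 10 = 2s, so the expression simplifies to 2/(√(10 + 2s) + √10).
Letting s → 0 gives 2/(2√10) = √(10)/10.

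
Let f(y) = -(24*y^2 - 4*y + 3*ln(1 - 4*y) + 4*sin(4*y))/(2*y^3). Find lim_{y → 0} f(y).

Substitution gives 0/0 (the numerator vanishes to order 3).
Expand each term to order y^3: the coefficient of y^3 in 4·sin(4y) is -128/3 and in 3·ln(1 - 4y) is -64.
Lower-order terms cancel with the polynomial part, so the numerator is (-320/3)·y^3 + o(y^3), and the limit is (-320/3)/(-2) = 160/3.

160/3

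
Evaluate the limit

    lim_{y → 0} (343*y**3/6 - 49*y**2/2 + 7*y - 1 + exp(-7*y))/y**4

Direct substitution gives 0/0.
Apply L'Hôpital: lim (343*y^2/2 - 49*y + 7 - 7*e^(-7*y))/(4*y^3), still 0/0.
Apply L'Hôpital: lim (343*y - 49 + 49*e^(-7*y))/(12*y^2), still 0/0.
Apply L'Hôpital: lim (343 - 343*e^(-7*y))/(24*y), still 0/0.
After 4 applications of L'Hôpital's rule the quotient is (2401*e^(-7*y))/(24); substituting y = 0 gives 2401/24.

2401/24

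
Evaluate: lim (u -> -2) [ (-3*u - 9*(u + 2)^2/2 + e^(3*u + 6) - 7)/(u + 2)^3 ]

9/2

Direct substitution gives 0/0.
Apply L'Hôpital: lim (-9*u + 3*e^(3*u + 6) - 21)/(3*(u + 2)^2), still 0/0.
Apply L'Hôpital: lim (9*e^(3*u + 6) - 9)/(6*u + 12), still 0/0.
After 3 applications of L'Hôpital's rule the quotient is (27*e^(3*u + 6))/(6); substituting u = -2 gives 9/2.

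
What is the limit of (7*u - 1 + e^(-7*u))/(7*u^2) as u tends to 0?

7/2

Direct substitution gives 0/0.
Apply L'Hôpital: lim (7 - 7*e^(-7*u))/(14*u), still 0/0.
After 2 applications of L'Hôpital's rule the quotient is (49*e^(-7*u))/(14); substituting u = 0 gives 7/2.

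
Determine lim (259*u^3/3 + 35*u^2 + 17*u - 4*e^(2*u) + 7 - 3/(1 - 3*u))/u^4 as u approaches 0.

-737/3

Substitution gives 0/0; apply L'Hôpital's rule 4 times.
After differentiating numerator and denominator 4 times the quotient is (-64*e^(2*u) + 5832/(3*u - 1)^5)/(24); at u = 0 this is -737/3.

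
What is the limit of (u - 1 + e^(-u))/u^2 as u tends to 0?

1/2

Direct substitution gives 0/0.
Apply L'Hôpital: lim (1 - e^(-u))/(2*u), still 0/0.
After 2 applications of L'Hôpital's rule the quotient is (e^(-u))/(2); substituting u = 0 gives 1/2.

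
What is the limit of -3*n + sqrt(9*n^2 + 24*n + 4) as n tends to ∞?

4

An ∞ − ∞ form. Rationalising with the conjugate, the difference becomes (24n + 4) / (√(9*n^2 + 24*n + 4) + 3n).
For large n the denominator behaves like 2·3n, so the quotient tends to 24/6 = 4.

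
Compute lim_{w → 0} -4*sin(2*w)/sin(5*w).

-8/5

Substitution gives 0/0.
Divide numerator and denominator by w: sin(2w)/w → 2 and sin(5w)/w → 5, so the limit is -4·2/5 = -8/5.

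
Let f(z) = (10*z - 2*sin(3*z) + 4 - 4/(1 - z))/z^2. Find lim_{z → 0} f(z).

Substitution gives 0/0; apply L'Hôpital's rule 2 times.
After differentiating numerator and denominator 2 times the quotient is (18*sin(3*z) + 8/(z - 1)^3)/(2); at z = 0 this is -4.

-4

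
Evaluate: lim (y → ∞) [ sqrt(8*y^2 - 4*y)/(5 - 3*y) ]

-2*√(2)/3

For large |y|, √(8*y^2 - 4*y) ≈ √8·|y| and the denominator ≈ -3y.
Since y → +∞, |y| = y, giving √8/(-3) = -2*√(2)/3.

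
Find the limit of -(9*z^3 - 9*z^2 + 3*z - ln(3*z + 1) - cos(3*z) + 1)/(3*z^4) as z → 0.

-45/8

Substitution gives 0/0; apply L'Hôpital's rule 4 times.
After differentiating numerator and denominator 4 times the quotient is (-81*cos(3*z) + 486/(3*z + 1)^4)/(-72); at z = 0 this is -45/8.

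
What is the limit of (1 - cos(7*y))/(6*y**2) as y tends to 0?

Substitution gives 0/0.
Use (1 − cos u)/u² → 1/2 with u = 7y: the limit is 7²/(2·6) = 49/12.

49/12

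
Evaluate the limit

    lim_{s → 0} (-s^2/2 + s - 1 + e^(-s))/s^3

Direct substitution gives 0/0.
Apply L'Hôpital: lim (-s + 1 - e^(-s))/(3*s^2), still 0/0.
Apply L'Hôpital: lim (-1 + e^(-s))/(6*s), still 0/0.
After 3 applications of L'Hôpital's rule the quotient is (-e^(-s))/(6); substituting s = 0 gives -1/6.

-1/6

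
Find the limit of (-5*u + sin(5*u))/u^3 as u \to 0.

-125/6

Direct substitution gives 0/0.
Apply L'Hôpital: lim (5*cos(5*u) - 5)/(3*u^2), still 0/0.
Apply L'Hôpital: lim (-25*sin(5*u))/(6*u), still 0/0.
After 3 applications of L'Hôpital's rule the quotient is (-125*cos(5*u))/(6); substituting u = 0 gives -125/6.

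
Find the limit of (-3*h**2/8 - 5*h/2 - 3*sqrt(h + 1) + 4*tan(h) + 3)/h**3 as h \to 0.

Substitution gives 0/0 (the numerator vanishes to order 3).
Expand each term to order h^3: the coefficient of h^3 in -3·√(1 + h) is -3/16 and in 4·tan(h) is 4/3.
Lower-order terms cancel with the polynomial part, so the numerator is (55/48)·h^3 + o(h^3), and the limit is (55/48)/(1) = 55/48.

55/48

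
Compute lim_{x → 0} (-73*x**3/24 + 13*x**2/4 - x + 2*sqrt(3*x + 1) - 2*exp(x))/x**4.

-1231/192

Substitution gives 0/0; apply L'Hôpital's rule 4 times.
After differentiating numerator and denominator 4 times the quotient is (-2*e^(x) - 1215/(8*(3*x + 1)^(7/2)))/(24); at x = 0 this is -1231/192.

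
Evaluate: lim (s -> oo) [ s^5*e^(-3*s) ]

0

Write as s^5/e^{3s}, an ∞/∞ form.
Exponential growth dominates any polynomial, so repeated L'Hôpital (or the standard result) gives 0.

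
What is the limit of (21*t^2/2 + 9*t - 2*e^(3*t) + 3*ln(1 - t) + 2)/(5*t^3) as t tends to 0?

-2

Substitution gives 0/0 (the numerator vanishes to order 3).
Expand each term to order t^3: the coefficient of t^3 in 3·ln(1 - t) is -1 and in -2·e^(3t) is -9.
Lower-order terms cancel with the polynomial part, so the numerator is (-10)·t^3 + o(t^3), and the limit is (-10)/(5) = -2.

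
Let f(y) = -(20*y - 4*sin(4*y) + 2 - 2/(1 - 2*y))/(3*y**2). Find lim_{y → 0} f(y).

Substitution gives 0/0; apply L'Hôpital's rule 2 times.
After differentiating numerator and denominator 2 times the quotient is (64*sin(4*y) + 16/(2*y - 1)^3)/(-6); at y = 0 this is 8/3.

8/3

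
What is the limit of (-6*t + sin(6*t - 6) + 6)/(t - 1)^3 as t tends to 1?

Direct substitution gives 0/0.
Apply L'Hôpital: lim (6*cos(6*t - 6) - 6)/(3*(t - 1)^2), still 0/0.
Apply L'Hôpital: lim (-36*sin(6*t - 6))/(6*t - 6), still 0/0.
After 3 applications of L'Hôpital's rule the quotient is (-216*cos(6*t - 6))/(6); substituting t = 1 gives -36.

-36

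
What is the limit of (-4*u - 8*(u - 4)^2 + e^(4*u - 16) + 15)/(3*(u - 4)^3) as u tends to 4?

Direct substitution gives 0/0.
Apply L'Hôpital: lim (-16*u + 4*e^(4*u - 16) + 60)/(9*(u - 4)^2), still 0/0.
Apply L'Hôpital: lim (16*e^(4*u - 16) - 16)/(18*u - 72), still 0/0.
After 3 applications of L'Hôpital's rule the quotient is (64*e^(4*u - 16))/(18); substituting u = 4 gives 32/9.

32/9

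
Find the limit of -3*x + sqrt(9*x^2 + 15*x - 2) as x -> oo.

5/2

This has the form ∞ − ∞. Multiply and divide by the conjugate √(9*x^2 + 15*x - 2) + 3x.
That gives (15x - 2) / (√(9*x^2 + 15*x - 2) + 3x).
Divide numerator and denominator by x: the limit is 15/(2·3) = 5/2.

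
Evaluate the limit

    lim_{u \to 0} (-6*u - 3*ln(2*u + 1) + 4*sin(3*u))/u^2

6

Substitution gives 0/0 (the numerator vanishes to order 2).
Expand each term to order u^2: the coefficient of u^2 in 4·sin(3u) is 0 and in -3·ln(1 + 2u) is 6.
Lower-order terms cancel with the polynomial part, so the numerator is (6)·u^2 + o(u^2), and the limit is (6)/(1) = 6.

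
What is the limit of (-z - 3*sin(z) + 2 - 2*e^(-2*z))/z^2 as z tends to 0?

-4

Substitution gives 0/0 (the numerator vanishes to order 2).
Expand each term to order z^2: the coefficient of z^2 in -3·sin(z) is 0 and in -2·e^(-2z) is -4.
Lower-order terms cancel with the polynomial part, so the numerator is (-4)·z^2 + o(z^2), and the limit is (-4)/(1) = -4.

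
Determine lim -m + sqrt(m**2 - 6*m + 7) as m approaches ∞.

-3

This has the form ∞ − ∞. Multiply and divide by the conjugate √(m^2 - 6*m + 7) + m.
That gives (-6m + 7) / (√(m^2 - 6*m + 7) + m).
Divide numerator and denominator by m: the limit is -6/(2·1) = -3.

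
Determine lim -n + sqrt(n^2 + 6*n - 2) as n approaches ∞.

An ∞ − ∞ form. Rationalising with the conjugate, the difference becomes (6n - 2) / (√(n^2 + 6*n - 2) + n).
For large n the denominator behaves like 2·n, so the quotient tends to 6/2 = 3.

3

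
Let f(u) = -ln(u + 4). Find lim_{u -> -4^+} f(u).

∞

As u → -4⁺, u + 4 → 0⁺ and ln(u + 4) → −∞.
Multiplying by -1 gives ∞.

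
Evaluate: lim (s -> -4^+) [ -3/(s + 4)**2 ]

-∞

As s → -4⁺, (s + 4) → 0⁺, so (s + 4)^2 → 0⁺ and -3/(s + 4)^2 → -∞.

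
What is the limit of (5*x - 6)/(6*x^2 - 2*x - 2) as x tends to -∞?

The denominator has degree 2 and the numerator degree 1. Dividing numerator and denominator by x^2 sends every term to 0 except the leading denominator term, so the limit is 0.

0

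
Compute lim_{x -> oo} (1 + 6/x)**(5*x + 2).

e^(30)

The base → 1 and the exponent → ∞: a 1^∞ form.
Take logarithms: (5x + 2)·ln(1 + 6/x). Since ln(1+u) ~ u for small u, this behaves like (5x)·(6/x) → 30.
So the limit is e^(30).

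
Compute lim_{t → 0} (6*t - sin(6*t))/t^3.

Direct substitution gives 0/0.
Apply L'Hôpital: lim (6 - 6*cos(6*t))/(3*t^2), still 0/0.
Apply L'Hôpital: lim (36*sin(6*t))/(6*t), still 0/0.
After 3 applications of L'Hôpital's rule the quotient is (216*cos(6*t))/(6); substituting t = 0 gives 36.

36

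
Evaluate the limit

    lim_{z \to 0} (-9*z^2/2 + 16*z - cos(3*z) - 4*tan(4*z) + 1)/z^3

-256/3

Substitution gives 0/0 (the numerator vanishes to order 3).
Expand each term to order z^3: the coefficient of z^3 in -4·tan(4z) is -256/3 and in −cos(3z) is 0.
Lower-order terms cancel with the polynomial part, so the numerator is (-256/3)·z^3 + o(z^3), and the limit is (-256/3)/(1) = -256/3.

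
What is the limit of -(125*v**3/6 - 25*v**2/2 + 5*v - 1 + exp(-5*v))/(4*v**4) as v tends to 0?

Direct substitution gives 0/0.
Apply L'Hôpital: lim (125*v^2/2 - 25*v + 5 - 5*e^(-5*v))/(-16*v^3), still 0/0.
Apply L'Hôpital: lim (125*v - 25 + 25*e^(-5*v))/(-48*v^2), still 0/0.
Apply L'Hôpital: lim (125 - 125*e^(-5*v))/(-96*v), still 0/0.
After 4 applications of L'Hôpital's rule the quotient is (625*e^(-5*v))/(-96); substituting v = 0 gives -625/96.

-625/96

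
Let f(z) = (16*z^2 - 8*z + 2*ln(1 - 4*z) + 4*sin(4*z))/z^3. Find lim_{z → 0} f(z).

Substitution gives 0/0; apply L'Hôpital's rule 3 times.
After differentiating numerator and denominator 3 times the quotient is (-256*cos(4*z) + 256/(4*z - 1)^3)/(6); at z = 0 this is -256/3.

-256/3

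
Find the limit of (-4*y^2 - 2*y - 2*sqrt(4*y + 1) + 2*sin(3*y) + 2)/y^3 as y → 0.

-17

Substitution gives 0/0; apply L'Hôpital's rule 3 times.
After differentiating numerator and denominator 3 times the quotient is (-54*cos(3*y) - 48/(4*y + 1)^(5/2))/(6); at y = 0 this is -17.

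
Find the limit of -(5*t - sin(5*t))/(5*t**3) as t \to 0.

Direct substitution gives 0/0.
Apply L'Hôpital: lim (5 - 5*cos(5*t))/(-15*t^2), still 0/0.
Apply L'Hôpital: lim (25*sin(5*t))/(-30*t), still 0/0.
After 3 applications of L'Hôpital's rule the quotient is (125*cos(5*t))/(-30); substituting t = 0 gives -25/6.

-25/6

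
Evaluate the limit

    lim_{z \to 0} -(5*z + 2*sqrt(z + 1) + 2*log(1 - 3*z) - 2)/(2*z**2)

37/8

Substitution gives 0/0; apply L'Hôpital's rule 2 times.
After differentiating numerator and denominator 2 times the quotient is (-18/(3*z - 1)^2 - 1/(2*(z + 1)^(3/2)))/(-4); at z = 0 this is 37/8.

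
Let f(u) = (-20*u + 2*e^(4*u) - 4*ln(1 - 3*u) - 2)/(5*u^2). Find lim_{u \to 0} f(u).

Substitution gives 0/0; apply L'Hôpital's rule 2 times.
After differentiating numerator and denominator 2 times the quotient is (32*e^(4*u) + 36/(3*u - 1)^2)/(10); at u = 0 this is 34/5.

34/5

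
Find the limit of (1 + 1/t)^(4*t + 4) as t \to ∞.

The base → 1 and the exponent → ∞: a 1^∞ form.
Take logarithms: (4t + 4)·ln(1 + 1/t). Since ln(1+u) ~ u for small u, this behaves like (4t)·(1/t) → 4.
So the limit is e^(4).

e^(4)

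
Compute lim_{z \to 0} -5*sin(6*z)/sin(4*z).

Substitution gives 0/0.
Divide numerator and denominator by z: sin(6z)/z → 6 and sin(4z)/z → 4, so the limit is -5·6/4 = -15/2.

-15/2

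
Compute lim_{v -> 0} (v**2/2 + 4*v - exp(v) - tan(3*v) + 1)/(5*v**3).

Substitution gives 0/0; apply L'Hôpital's rule 3 times.
After differentiating numerator and denominator 3 times the quotient is (-e^(v) - 162*tan(3*v)^4 - 216*tan(3*v)^2 - 54)/(30); at v = 0 this is -11/6.

-11/6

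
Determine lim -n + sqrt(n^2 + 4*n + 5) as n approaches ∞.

An ∞ − ∞ form. Rationalising with the conjugate, the difference becomes (4n + 5) / (√(n^2 + 4*n + 5) + n).
For large n the denominator behaves like 2·n, so the quotient tends to 4/2 = 2.

2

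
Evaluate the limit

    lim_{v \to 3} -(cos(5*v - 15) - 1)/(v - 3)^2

25/2

Direct substitution gives 0/0.
Apply L'Hôpital: lim (-5*sin(5*v - 15))/(6 - 2*v), still 0/0.
After 2 applications of L'Hôpital's rule the quotient is (-25*cos(5*v - 15))/(-2); substituting v = 3 gives 25/2.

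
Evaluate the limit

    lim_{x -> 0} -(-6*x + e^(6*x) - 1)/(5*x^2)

Direct substitution gives 0/0.
Apply L'Hôpital: lim (6*e^(6*x) - 6)/(-10*x), still 0/0.
After 2 applications of L'Hôpital's rule the quotient is (36*e^(6*x))/(-10); substituting x = 0 gives -18/5.

-18/5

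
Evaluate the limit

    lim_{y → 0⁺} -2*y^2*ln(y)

0

This is a 0·(−∞) form. Rewrite as -2·ln(y) / y^(−2) and apply L'Hôpital:
the derivative quotient is -2·(1/y) / (−2·y^(−3)) = (2/2)·y^2 → 0.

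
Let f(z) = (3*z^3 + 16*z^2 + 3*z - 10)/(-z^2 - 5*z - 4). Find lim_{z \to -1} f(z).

20/3

Direct substitution gives 0/0, so factor. Both numerator and denominator have (z + 1) as a factor.
After cancelling, the expression reduces to (3*z^2 + 13*z - 10)/(-z - 4).
Substituting z = -1 gives 20/3.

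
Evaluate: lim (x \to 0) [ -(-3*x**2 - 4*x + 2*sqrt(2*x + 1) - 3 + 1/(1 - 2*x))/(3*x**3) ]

Substitution gives 0/0; apply L'Hôpital's rule 3 times.
After differentiating numerator and denominator 3 times the quotient is (6/(2*x + 1)^(5/2) + 48/(2*x - 1)^4)/(-18); at x = 0 this is -3.

-3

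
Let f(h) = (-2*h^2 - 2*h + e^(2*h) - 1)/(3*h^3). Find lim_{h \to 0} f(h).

4/9

Direct substitution gives 0/0.
Apply L'Hôpital: lim (-4*h + 2*e^(2*h) - 2)/(9*h^2), still 0/0.
Apply L'Hôpital: lim (4*e^(2*h) - 4)/(18*h), still 0/0.
After 3 applications of L'Hôpital's rule the quotient is (8*e^(2*h))/(18); substituting h = 0 gives 4/9.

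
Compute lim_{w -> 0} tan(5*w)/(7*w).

5/7

Substitution gives 0/0.
Since tan(u)/u → 1 as u → 0, tan(5w)/(5w) → 1 and the limit is 5/7.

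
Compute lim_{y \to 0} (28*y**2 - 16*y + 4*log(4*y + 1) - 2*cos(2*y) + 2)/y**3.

256/3

Substitution gives 0/0; apply L'Hôpital's rule 3 times.
After differentiating numerator and denominator 3 times the quotient is (-16*sin(2*y) + 512/(4*y + 1)^3)/(6); at y = 0 this is 256/3.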